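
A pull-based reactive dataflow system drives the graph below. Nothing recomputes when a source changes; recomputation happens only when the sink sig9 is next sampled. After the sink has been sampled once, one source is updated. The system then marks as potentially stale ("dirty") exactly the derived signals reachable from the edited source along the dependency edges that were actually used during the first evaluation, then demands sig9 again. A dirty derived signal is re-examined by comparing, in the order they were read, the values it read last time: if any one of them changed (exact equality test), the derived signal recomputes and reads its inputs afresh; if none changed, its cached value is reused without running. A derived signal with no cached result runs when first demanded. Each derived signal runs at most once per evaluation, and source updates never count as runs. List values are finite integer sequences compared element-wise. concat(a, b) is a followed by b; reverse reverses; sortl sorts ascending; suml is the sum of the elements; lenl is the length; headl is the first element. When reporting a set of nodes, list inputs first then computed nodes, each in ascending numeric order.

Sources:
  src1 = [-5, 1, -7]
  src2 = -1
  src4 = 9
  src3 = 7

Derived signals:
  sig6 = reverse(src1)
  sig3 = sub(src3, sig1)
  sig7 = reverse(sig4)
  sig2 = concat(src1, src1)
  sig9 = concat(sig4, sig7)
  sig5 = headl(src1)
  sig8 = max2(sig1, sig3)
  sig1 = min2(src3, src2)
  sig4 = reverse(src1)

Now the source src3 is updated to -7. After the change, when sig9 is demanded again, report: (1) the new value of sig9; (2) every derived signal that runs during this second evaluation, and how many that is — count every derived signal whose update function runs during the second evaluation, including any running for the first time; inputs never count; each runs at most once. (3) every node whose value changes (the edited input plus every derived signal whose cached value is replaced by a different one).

First evaluation (everything demanded from the output):
  sig4 = reverse([-5, 1, -7]) = [-7, 1, -5]
  sig7 = reverse([-7, 1, -5]) = [-5, 1, -7]
  sig9 = concat([-7, 1, -5], [-5, 1, -7]) = [-7, 1, -5, -5, 1, -7]

Propagation after the edit:
  src3 feeds no computation that the output demands — nothing is marked dirty and nothing runs.

Key observation: src3 is never demanded by the output, so the edit triggers no recomputation at all.

New value of sig9: [-7, 1, -5, -5, 1, -7].
Derived signals that run: none — 0 in total.
Values that change: src3.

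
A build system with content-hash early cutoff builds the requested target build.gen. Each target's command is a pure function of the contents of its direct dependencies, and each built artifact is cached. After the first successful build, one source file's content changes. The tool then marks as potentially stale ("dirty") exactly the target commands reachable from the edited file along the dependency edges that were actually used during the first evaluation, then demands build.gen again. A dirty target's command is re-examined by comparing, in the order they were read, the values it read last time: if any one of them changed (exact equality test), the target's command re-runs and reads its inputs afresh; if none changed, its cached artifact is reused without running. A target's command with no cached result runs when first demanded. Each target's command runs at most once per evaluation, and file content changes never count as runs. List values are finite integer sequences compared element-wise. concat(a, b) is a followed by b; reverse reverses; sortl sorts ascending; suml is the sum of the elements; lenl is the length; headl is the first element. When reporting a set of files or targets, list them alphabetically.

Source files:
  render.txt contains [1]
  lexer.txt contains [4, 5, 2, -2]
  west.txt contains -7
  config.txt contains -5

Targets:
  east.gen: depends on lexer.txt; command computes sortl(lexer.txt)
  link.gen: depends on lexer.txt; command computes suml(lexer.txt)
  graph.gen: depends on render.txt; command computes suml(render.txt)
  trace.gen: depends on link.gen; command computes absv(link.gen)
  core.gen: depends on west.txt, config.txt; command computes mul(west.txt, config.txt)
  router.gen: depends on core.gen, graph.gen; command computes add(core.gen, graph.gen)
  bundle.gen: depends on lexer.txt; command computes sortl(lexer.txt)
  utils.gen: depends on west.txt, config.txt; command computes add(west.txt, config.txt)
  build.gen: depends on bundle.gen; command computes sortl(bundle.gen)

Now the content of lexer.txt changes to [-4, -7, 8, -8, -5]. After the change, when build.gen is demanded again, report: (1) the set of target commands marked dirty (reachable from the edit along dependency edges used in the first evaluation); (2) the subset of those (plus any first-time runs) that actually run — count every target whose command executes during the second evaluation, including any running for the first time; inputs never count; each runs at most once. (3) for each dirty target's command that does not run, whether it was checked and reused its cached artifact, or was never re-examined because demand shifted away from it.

First evaluation (everything demanded from the output):
  bundle.gen = sortl([4, 5, 2, -2]) = [-2, 2, 4, 5]
  build.gen = sortl([-2, 2, 4, 5]) = [-2, 2, 4, 5]

Propagation after the edit:
  bundle.gen: runs — lexer.txt [4, 5, 2, -2]->[-4, -7, 8, -8, -5]; result [-8, -7, -5, -4, 8].
  build.gen: runs — bundle.gen [-2, 2, 4, 5]->[-8, -7, -5, -4, 8]; result [-8, -7, -5, -4, 8].

Marked dirty: build.gen, bundle.gen.
Target commands that run: build.gen, bundle.gen — 2 in total.
Every dirty target's command ran.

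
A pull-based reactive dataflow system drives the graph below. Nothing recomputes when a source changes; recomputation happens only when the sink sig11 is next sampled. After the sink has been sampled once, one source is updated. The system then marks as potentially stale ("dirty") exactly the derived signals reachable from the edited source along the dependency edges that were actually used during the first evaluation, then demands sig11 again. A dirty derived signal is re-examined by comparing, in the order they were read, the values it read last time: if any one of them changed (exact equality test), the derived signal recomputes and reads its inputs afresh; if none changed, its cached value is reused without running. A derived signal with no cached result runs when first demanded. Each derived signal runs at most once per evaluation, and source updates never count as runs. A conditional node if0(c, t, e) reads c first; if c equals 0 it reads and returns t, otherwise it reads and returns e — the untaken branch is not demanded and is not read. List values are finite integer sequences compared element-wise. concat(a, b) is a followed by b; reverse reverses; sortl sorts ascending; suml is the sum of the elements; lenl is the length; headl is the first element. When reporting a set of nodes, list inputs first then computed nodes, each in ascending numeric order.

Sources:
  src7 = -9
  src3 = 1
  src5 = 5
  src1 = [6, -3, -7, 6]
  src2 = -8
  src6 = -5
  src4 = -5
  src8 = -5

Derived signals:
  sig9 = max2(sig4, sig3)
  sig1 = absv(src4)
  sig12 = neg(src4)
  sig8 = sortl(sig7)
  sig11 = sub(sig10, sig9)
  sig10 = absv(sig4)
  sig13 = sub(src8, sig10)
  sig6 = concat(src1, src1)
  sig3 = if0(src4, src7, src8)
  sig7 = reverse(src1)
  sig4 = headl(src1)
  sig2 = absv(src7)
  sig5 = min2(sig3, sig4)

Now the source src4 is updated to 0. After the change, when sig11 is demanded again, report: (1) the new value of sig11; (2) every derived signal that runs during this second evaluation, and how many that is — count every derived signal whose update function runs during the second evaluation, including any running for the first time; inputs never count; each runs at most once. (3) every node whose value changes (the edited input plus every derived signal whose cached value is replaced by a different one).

First evaluation (everything demanded from the output):
  sig3 = if0(src4=-5 -> else branch src8) = -5
  sig4 = headl([6, -3, -7, 6]) = 6
  sig9 = max2(6, -5) = 6
  sig10 = absv(6) = 6
  sig11 = sub(6, 6) = 0

Propagation after the edit:
  sig3: runs — src4 -5->0; result -9.
  sig9: runs — sig3 -5->-9; result 6 (same value as before).
  sig11: checked — values it read are unchanged (sig10 unchanged, sig9 unchanged); reused cached 0 without running.

Key observation: the change is absorbed at sig9 — it re-runs but produces the same value, and the output's value is unchanged.

New value of sig11: 0.
Derived signals that run: sig3, sig9 — 2 in total.
Values that change: src4, sig3.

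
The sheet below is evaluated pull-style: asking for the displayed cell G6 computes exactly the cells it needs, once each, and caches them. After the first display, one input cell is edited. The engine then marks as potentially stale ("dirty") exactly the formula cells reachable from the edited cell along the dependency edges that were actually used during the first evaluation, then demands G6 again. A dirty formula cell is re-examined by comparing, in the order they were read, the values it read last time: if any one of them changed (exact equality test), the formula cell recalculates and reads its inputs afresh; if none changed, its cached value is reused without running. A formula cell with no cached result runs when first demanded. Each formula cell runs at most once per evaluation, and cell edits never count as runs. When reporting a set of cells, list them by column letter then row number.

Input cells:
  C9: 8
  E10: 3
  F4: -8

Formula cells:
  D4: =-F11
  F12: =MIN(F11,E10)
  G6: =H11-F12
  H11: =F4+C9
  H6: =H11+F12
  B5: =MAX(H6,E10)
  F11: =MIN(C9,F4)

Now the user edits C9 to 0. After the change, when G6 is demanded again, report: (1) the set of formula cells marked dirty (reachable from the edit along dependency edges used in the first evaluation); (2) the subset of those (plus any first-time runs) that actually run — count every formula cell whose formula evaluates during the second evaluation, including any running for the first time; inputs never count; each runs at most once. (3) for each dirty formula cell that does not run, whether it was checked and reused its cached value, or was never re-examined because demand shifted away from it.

First demand of the output computes:
  F11 = MIN(8, -8) = -8
  F12 = MIN(-8, 3) = -8
  H11 = -8 + 8 = 0
  G6 = 0 - -8 = 8

After the edit, cleaning proceeds:
  F11: a read changed (C9 8->0) — executes, giving -8 — identical to its old value.
  F12: dirty, but its reads are unchanged (F11 unchanged, E10 unchanged); cached -8 stands.
  H11: a read changed (C9 8->0) — executes, giving -8.
  G6: a read changed (H11 0->-8) — executes, giving 0.

Note where the cutoff bites: F12 is checked, finds nothing changed, and keeps its cache.

The edit dirties: F11, F12, G6, H11.
3 formula cells run: F11, G6, H11.
Cache hits after checking: F12.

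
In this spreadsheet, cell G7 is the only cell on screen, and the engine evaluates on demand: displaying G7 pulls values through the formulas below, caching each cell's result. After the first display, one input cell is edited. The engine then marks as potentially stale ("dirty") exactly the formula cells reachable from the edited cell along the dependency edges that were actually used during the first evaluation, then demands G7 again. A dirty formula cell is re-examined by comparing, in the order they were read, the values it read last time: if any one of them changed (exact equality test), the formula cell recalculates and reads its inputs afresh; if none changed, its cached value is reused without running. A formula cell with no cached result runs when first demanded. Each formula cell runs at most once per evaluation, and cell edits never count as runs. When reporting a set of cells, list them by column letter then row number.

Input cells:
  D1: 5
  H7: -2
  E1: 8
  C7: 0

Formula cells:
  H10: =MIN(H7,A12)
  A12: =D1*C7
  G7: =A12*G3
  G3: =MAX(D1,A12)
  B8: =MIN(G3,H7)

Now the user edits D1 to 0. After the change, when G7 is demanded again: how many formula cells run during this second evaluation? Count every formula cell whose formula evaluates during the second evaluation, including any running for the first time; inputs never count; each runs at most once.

Run set: A12, G3, G7 (3 run).

Initial pass — values computed on the first demand:
  A12 = 5 * 0 = 0
  G3 = MAX(5, 0) = 5
  G7 = 0 * 5 = 0

Second demand — change propagation:
  A12: re-runs because D1 5->0; new result 0 (unchanged).
  G3: re-runs because D1 5->0; new result 0.
  G7: re-runs because G3 5->0; new result 0 (unchanged).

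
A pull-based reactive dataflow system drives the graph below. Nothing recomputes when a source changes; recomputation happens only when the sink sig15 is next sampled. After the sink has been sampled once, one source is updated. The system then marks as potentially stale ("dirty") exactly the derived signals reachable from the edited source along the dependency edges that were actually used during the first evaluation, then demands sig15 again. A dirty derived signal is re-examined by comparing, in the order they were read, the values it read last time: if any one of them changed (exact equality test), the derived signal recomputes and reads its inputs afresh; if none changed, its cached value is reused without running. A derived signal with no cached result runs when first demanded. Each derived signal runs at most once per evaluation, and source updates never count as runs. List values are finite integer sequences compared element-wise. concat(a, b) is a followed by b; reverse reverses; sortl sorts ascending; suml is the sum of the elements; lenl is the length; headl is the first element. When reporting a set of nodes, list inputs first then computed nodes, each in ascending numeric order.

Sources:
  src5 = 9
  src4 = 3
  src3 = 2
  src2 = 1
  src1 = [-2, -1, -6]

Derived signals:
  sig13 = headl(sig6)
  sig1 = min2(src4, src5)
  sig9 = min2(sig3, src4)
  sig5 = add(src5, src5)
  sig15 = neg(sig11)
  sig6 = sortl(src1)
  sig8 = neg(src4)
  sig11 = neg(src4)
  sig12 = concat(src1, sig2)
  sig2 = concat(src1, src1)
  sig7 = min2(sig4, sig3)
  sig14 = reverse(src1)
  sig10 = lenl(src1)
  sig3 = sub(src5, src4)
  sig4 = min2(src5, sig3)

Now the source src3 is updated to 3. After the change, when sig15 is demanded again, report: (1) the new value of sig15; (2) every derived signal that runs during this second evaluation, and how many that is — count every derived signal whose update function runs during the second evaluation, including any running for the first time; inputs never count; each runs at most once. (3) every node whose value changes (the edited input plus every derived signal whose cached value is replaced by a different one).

First evaluation (everything demanded from the output):
  sig11 = neg(3) = -3
  sig15 = neg(-3) = 3

Propagation after the edit:
  src3 feeds no computation that the output demands — nothing is marked dirty and nothing runs.

Key observation: src3 is never demanded by the output, so the edit triggers no recomputation at all.

New value of sig15: 3.
Derived signals that run: none — 0 in total.
Values that change: src3.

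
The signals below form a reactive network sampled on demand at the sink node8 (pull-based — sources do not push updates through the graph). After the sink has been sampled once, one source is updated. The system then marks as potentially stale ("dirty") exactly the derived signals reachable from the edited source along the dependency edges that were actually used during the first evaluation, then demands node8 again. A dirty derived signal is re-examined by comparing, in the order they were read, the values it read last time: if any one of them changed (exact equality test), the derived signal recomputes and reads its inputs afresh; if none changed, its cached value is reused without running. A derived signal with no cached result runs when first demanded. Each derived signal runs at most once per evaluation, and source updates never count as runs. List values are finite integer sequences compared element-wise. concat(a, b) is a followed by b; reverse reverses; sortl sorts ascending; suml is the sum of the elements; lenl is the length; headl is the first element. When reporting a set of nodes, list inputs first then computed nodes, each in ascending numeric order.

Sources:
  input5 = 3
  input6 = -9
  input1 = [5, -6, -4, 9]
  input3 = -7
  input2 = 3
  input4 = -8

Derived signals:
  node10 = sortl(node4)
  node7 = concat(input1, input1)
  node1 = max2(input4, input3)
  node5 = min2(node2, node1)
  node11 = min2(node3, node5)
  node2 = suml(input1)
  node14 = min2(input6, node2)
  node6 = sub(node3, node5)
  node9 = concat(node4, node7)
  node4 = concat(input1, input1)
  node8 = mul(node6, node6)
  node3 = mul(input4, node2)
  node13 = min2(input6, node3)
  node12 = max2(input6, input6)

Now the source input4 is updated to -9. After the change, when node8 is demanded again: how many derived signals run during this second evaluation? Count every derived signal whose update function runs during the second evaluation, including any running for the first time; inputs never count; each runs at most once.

Initial pass — values computed on the first demand:
  node1 = max2(-8, -7) = -7
  node2 = suml([5, -6, -4, 9]) = 4
  node3 = mul(-8, 4) = -32
  node5 = min2(4, -7) = -7
  node6 = sub(-32, -7) = -25
  node8 = mul(-25, -25) = 625

Second demand — change propagation:
  node1: re-runs because input4 -8->-9; new result -7 (unchanged).
  node3: re-runs because input4 -8->-9; new result -36.
  node5: re-examined; everything it read last time is the same (node2 unchanged, node1 unchanged) — cache -7 kept, no run.
  node6: re-runs because node3 -32->-36; new result -29.
  node8: re-runs because node6 -25->-29; node6 -25->-29; new result 841.

The important point: at node5 every value read last time is unchanged, so the dirty flag clears without a run.

Run set: node1, node3, node6, node8 (4 run).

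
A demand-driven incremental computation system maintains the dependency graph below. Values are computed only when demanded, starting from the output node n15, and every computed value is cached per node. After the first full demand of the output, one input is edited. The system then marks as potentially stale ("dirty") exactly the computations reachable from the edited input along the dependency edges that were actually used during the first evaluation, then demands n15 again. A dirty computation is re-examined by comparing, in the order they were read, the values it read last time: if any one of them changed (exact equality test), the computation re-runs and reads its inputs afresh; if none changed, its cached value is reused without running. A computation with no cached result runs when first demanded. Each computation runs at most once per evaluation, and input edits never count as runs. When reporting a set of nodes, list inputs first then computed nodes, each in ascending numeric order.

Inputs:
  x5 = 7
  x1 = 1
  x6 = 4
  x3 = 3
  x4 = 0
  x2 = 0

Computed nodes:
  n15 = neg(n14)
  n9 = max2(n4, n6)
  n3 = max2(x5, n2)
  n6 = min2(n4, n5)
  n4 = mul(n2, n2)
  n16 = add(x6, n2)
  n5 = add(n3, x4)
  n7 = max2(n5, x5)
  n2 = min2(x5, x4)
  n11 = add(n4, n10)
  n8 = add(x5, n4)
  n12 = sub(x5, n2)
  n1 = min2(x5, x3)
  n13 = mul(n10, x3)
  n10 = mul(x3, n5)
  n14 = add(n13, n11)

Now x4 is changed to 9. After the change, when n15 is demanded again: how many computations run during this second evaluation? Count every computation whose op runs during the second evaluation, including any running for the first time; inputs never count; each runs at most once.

Computations that run: n2, n3, n4, n5, n10, n11, n13, n14, n15 — 9 in total.

First evaluation (everything demanded from the output):
  n2 = min2(7, 0) = 0
  n3 = max2(7, 0) = 7
  n4 = mul(0, 0) = 0
  n5 = add(7, 0) = 7
  n10 = mul(3, 7) = 21
  n11 = add(0, 21) = 21
  n13 = mul(21, 3) = 63
  n14 = add(63, 21) = 84
  n15 = neg(84) = -84

Propagation after the edit:
  n2: runs — x4 0->9; result 7.
  n3: runs — n2 0->7; result 7 (same value as before).
  n4: runs — n2 0->7; n2 0->7; result 49.
  n5: runs — x4 0->9; result 16.
  n10: runs — n5 7->16; result 48.
  n11: runs — n4 0->49; n10 21->48; result 97.
  n13: runs — n10 21->48; result 144.
  n14: runs — n13 63->144; n11 21->97; result 241.
  n15: runs — n14 84->241; result -241.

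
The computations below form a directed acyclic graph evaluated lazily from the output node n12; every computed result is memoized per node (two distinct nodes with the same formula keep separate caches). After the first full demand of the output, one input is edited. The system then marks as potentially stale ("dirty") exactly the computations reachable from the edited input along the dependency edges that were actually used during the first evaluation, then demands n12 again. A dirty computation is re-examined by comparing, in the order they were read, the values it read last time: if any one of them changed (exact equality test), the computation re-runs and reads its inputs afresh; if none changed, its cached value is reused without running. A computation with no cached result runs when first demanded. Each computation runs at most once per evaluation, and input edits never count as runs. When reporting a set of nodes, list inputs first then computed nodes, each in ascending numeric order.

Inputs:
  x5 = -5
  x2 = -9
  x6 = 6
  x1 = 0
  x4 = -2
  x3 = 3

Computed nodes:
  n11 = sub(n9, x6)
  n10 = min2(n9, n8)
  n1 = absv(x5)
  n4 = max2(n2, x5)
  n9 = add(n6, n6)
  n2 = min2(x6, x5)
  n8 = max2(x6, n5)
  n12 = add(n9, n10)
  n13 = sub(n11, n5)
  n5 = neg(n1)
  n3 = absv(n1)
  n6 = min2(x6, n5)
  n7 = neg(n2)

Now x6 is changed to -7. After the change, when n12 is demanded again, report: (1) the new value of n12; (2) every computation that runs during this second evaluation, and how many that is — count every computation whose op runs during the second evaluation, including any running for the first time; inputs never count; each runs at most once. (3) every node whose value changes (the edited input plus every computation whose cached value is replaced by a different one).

First demand of the output computes:
  n1 = absv(-5) = 5
  n5 = neg(5) = -5
  n6 = min2(6, -5) = -5
  n8 = max2(6, -5) = 6
  n9 = add(-5, -5) = -10
  n10 = min2(-10, 6) = -10
  n12 = add(-10, -10) = -20

After the edit, cleaning proceeds:
  n6: a read changed (x6 6->-7) — executes, giving -7.
  n8: a read changed (x6 6->-7) — executes, giving -5.
  n9: a read changed (n6 -5->-7; n6 -5->-7) — executes, giving -14.
  n10: a read changed (n9 -10->-14; n8 6->-5) — executes, giving -14.
  n12: a read changed (n9 -10->-14; n10 -10->-14) — executes, giving -28.

Demanding n12 again yields -28.
5 computations run: n6, n8, n9, n10, n12.
The nodes whose values change: x6, n6, n8, n9, n10, n12.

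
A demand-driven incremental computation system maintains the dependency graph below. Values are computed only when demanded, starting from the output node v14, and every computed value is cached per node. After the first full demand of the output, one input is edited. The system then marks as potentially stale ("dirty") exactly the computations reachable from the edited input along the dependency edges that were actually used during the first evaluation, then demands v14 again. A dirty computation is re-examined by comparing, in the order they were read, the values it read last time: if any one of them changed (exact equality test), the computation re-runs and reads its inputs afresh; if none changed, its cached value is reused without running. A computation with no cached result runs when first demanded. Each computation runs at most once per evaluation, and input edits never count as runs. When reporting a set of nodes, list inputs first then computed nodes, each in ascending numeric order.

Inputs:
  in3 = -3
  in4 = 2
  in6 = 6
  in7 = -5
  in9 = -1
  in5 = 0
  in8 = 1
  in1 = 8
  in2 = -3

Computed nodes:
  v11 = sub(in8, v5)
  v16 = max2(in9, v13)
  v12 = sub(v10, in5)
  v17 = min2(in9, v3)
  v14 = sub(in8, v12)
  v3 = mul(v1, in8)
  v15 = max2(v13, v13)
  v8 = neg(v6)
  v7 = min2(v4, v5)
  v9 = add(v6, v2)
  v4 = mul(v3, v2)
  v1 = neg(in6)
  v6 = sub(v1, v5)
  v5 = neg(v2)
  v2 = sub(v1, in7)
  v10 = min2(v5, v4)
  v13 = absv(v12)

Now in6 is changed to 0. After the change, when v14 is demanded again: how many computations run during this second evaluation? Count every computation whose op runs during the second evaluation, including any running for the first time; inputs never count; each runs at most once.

First evaluation (everything demanded from the output):
  v1 = neg(6) = -6
  v2 = sub(-6, -5) = -1
  v3 = mul(-6, 1) = -6
  v4 = mul(-6, -1) = 6
  v5 = neg(-1) = 1
  v10 = min2(1, 6) = 1
  v12 = sub(1, 0) = 1
  v14 = sub(1, 1) = 0

Propagation after the edit:
  v1: runs — in6 6->0; result 0.
  v2: runs — v1 -6->0; result 5.
  v3: runs — v1 -6->0; result 0.
  v4: runs — v3 -6->0; v2 -1->5; result 0.
  v5: runs — v2 -1->5; result -5.
  v10: runs — v5 1->-5; v4 6->0; result -5.
  v12: runs — v10 1->-5; result -5.
  v14: runs — v12 1->-5; result 6.

Computations that run: v1, v2, v3, v4, v5, v10, v12, v14 — 8 in total.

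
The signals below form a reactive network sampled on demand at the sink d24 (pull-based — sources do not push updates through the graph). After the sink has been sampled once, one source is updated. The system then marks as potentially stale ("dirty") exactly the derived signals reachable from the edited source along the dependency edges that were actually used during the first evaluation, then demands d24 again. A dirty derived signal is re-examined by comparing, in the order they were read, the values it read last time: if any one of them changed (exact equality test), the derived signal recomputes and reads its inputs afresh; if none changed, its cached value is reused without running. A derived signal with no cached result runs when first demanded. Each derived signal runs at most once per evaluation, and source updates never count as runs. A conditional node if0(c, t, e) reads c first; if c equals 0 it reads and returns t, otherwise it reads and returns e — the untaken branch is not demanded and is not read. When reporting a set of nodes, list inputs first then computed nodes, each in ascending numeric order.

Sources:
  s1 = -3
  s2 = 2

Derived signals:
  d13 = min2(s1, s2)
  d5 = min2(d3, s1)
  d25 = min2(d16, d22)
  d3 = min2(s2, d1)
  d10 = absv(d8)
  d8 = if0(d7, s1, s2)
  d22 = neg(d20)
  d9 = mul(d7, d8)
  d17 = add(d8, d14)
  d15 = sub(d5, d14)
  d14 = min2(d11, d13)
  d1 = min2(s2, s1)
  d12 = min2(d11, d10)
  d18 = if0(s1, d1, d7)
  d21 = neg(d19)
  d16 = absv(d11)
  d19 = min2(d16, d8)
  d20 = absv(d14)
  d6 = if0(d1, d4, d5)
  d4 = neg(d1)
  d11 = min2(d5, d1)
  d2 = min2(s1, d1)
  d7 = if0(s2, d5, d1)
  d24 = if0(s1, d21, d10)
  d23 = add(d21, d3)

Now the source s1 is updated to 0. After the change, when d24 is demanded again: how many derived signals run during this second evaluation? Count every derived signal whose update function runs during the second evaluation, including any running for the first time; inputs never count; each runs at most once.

Run set: d1, d3, d5, d7, d8, d11, d16, d19, d21, d24 (10 run).
The important point: the flipped condition redirects demand; d10 is left stale, never re-checked.

Initial pass — values computed on the first demand:
  d1 = min2(2, -3) = -3
  d7 = if0(s2=2 -> else branch d1) = -3
  d8 = if0(d7=-3 -> else branch s2) = 2
  d10 = absv(2) = 2
  d24 = if0(s1=-3 -> else branch d10) = 2

Second demand — change propagation:
  d1: re-runs because s1 -3->0; new result 0.
  d3: newly demanded (no cache) — executes and yields 0.
  d5: newly demanded (no cache) — executes and yields 0.
  d7: re-runs because d1 -3->0; new result 0.
  d8: re-runs because d7 -3->0; new result 0.
  d10: dirty yet unreached — the second evaluation never asks for it.
  d11: newly demanded (no cache) — executes and yields 0.
  d16: newly demanded (no cache) — executes and yields 0.
  d19: newly demanded (no cache) — executes and yields 0.
  d21: newly demanded (no cache) — executes and yields 0.
  d24: re-runs because s1 -3->0; new result 0.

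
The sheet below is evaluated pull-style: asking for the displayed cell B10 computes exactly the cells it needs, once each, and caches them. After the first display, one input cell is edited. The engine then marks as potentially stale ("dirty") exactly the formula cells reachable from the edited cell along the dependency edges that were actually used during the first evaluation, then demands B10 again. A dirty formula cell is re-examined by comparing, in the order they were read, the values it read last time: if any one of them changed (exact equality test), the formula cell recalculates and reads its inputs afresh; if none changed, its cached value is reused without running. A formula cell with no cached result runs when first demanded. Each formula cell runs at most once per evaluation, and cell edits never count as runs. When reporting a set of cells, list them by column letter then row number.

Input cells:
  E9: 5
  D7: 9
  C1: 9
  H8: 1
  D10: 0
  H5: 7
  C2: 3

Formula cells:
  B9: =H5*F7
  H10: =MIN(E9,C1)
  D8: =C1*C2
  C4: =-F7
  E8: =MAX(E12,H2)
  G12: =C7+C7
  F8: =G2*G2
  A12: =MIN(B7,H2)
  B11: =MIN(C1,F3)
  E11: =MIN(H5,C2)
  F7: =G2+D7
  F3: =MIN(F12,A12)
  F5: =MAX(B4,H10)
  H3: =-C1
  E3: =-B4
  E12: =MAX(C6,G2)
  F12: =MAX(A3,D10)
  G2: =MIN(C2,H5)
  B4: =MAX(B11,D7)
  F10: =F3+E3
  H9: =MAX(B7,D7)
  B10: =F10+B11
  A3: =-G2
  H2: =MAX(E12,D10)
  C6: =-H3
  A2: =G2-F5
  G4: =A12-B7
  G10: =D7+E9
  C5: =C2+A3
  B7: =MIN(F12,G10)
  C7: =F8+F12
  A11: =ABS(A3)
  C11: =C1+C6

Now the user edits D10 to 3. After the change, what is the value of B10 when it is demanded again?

Demanding B10 again yields -3.
Note where the cutoff bites: E3 is checked, finds nothing changed, and keeps its cache.

First demand of the output computes:
  G2 = MIN(3, 7) = 3
  A3 = -(3) = -3
  F12 = MAX(-3, 0) = 0
  G10 = 9 + 5 = 14
  B7 = MIN(0, 14) = 0
  H3 = -(9) = -9
  C6 = -(-9) = 9
  E12 = MAX(9, 3) = 9
  H2 = MAX(9, 0) = 9
  A12 = MIN(0, 9) = 0
  F3 = MIN(0, 0) = 0
  B11 = MIN(9, 0) = 0
  B4 = MAX(0, 9) = 9
  E3 = -(9) = -9
  F10 = 0 + -9 = -9
  B10 = -9 + 0 = -9

After the edit, cleaning proceeds:
  F12: a read changed (D10 0->3) — executes, giving 3.
  B7: a read changed (F12 0->3) — executes, giving 3.
  H2: a read changed (D10 0->3) — executes, giving 9 — identical to its old value.
  A12: a read changed (B7 0->3) — executes, giving 3.
  F3: a read changed (F12 0->3; A12 0->3) — executes, giving 3.
  B11: a read changed (F3 0->3) — executes, giving 3.
  B4: a read changed (B11 0->3) — executes, giving 9 — identical to its old value.
  E3: dirty, but its reads are unchanged (B4 unchanged); cached -9 stands.
  F10: a read changed (F3 0->3) — executes, giving -6.
  B10: a read changed (F10 -9->-6; B11 0->3) — executes, giving -3.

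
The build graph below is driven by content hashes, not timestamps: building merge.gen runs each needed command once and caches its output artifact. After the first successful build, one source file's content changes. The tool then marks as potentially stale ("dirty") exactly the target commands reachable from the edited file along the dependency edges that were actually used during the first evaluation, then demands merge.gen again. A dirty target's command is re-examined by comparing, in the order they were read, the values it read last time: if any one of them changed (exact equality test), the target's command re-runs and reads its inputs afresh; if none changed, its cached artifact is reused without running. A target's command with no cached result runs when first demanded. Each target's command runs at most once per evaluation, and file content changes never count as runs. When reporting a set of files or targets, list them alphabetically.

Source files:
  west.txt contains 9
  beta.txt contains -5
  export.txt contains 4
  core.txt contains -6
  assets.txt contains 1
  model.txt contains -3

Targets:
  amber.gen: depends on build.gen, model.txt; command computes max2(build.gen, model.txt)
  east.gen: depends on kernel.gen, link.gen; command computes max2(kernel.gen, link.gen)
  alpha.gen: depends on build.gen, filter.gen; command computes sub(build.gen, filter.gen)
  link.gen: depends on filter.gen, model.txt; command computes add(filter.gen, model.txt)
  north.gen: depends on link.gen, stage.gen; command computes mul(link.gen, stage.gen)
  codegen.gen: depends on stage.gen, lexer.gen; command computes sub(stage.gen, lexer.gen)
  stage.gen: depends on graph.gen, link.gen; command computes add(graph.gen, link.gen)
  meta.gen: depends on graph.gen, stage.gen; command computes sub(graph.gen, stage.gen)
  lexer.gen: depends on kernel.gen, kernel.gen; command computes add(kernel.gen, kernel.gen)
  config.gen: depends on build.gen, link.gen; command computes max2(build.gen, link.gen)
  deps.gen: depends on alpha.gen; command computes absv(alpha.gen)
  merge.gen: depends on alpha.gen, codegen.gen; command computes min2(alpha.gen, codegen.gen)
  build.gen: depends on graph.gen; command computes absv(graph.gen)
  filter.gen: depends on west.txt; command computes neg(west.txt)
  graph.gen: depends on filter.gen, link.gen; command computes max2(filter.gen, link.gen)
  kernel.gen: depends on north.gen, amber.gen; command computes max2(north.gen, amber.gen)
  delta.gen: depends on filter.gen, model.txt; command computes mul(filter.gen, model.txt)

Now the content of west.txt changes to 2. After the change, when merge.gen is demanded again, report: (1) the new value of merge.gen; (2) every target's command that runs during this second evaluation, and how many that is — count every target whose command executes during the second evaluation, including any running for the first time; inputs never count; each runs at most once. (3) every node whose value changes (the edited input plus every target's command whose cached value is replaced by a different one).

merge.gen now evaluates to -77.
Run set: alpha.gen, amber.gen, build.gen, codegen.gen, filter.gen, graph.gen, kernel.gen, lexer.gen, link.gen, merge.gen, north.gen, stage.gen (12 run).
Changed values: alpha.gen, amber.gen, build.gen, codegen.gen, filter.gen, graph.gen, kernel.gen, lexer.gen, link.gen, merge.gen, north.gen, stage.gen, west.txt.

Initial pass — values computed on the first demand:
  filter.gen = neg(9) = -9
  link.gen = add(-9, -3) = -12
  graph.gen = max2(-9, -12) = -9
  build.gen = absv(-9) = 9
  alpha.gen = sub(9, -9) = 18
  amber.gen = max2(9, -3) = 9
  stage.gen = add(-9, -12) = -21
  north.gen = mul(-12, -21) = 252
  kernel.gen = max2(252, 9) = 252
  lexer.gen = add(252, 252) = 504
  codegen.gen = sub(-21, 504) = -525
  merge.gen = min2(18, -525) = -525

Second demand — change propagation:
  filter.gen: re-runs because west.txt 9->2; new result -2.
  link.gen: re-runs because filter.gen -9->-2; new result -5.
  graph.gen: re-runs because filter.gen -9->-2; link.gen -12->-5; new result -2.
  build.gen: re-runs because graph.gen -9->-2; new result 2.
  alpha.gen: re-runs because build.gen 9->2; filter.gen -9->-2; new result 4.
  amber.gen: re-runs because build.gen 9->2; new result 2.
  stage.gen: re-runs because graph.gen -9->-2; link.gen -12->-5; new result -7.
  north.gen: re-runs because link.gen -12->-5; stage.gen -21->-7; new result 35.
  kernel.gen: re-runs because north.gen 252->35; amber.gen 9->2; new result 35.
  lexer.gen: re-runs because kernel.gen 252->35; kernel.gen 252->35; new result 70.
  codegen.gen: re-runs because stage.gen -21->-7; lexer.gen 504->70; new result -77.
  merge.gen: re-runs because alpha.gen 18->4; codegen.gen -525->-77; new result -77.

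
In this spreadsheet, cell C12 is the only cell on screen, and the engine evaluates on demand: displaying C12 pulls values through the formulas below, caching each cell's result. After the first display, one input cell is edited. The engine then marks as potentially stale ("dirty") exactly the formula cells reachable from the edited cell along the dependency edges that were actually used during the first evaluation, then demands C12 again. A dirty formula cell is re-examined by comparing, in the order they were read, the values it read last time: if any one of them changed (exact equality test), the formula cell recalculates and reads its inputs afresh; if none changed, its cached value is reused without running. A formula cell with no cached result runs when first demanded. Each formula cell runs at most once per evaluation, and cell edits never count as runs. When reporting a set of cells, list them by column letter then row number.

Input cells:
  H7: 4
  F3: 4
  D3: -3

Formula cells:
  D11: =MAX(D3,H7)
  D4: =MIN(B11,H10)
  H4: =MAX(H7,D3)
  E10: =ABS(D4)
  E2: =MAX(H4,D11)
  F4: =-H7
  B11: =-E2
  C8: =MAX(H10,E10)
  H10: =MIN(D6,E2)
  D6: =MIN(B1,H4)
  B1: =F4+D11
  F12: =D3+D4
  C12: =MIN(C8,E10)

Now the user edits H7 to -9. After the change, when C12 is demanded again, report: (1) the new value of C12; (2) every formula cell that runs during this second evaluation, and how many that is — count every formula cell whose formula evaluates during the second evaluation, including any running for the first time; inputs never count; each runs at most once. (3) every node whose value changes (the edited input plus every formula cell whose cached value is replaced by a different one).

C12 now evaluates to 3.
Run set: B1, B11, C8, C12, D4, D6, D11, E2, E10, F4, H4, H10 (12 run).
Changed values: B1, B11, C8, C12, D4, D6, D11, E2, E10, F4, H4, H7, H10.

Initial pass — values computed on the first demand:
  D11 = MAX(-3, 4) = 4
  F4 = -(4) = -4
  B1 = -4 + 4 = 0
  H4 = MAX(4, -3) = 4
  D6 = MIN(0, 4) = 0
  E2 = MAX(4, 4) = 4
  B11 = -(4) = -4
  H10 = MIN(0, 4) = 0
  D4 = MIN(-4, 0) = -4
  E10 = ABS(-4) = 4
  C8 = MAX(0, 4) = 4
  C12 = MIN(4, 4) = 4

Second demand — change propagation:
  D11: re-runs because H7 4->-9; new result -3.
  F4: re-runs because H7 4->-9; new result 9.
  B1: re-runs because F4 -4->9; D11 4->-3; new result 6.
  H4: re-runs because H7 4->-9; new result -3.
  D6: re-runs because B1 0->6; H4 4->-3; new result -3.
  E2: re-runs because H4 4->-3; D11 4->-3; new result -3.
  B11: re-runs because E2 4->-3; new result 3.
  H10: re-runs because D6 0->-3; E2 4->-3; new result -3.
  D4: re-runs because B11 -4->3; H10 0->-3; new result -3.
  E10: re-runs because D4 -4->-3; new result 3.
  C8: re-runs because H10 0->-3; E10 4->3; new result 3.
  C12: re-runs because C8 4->3; E10 4->3; new result 3.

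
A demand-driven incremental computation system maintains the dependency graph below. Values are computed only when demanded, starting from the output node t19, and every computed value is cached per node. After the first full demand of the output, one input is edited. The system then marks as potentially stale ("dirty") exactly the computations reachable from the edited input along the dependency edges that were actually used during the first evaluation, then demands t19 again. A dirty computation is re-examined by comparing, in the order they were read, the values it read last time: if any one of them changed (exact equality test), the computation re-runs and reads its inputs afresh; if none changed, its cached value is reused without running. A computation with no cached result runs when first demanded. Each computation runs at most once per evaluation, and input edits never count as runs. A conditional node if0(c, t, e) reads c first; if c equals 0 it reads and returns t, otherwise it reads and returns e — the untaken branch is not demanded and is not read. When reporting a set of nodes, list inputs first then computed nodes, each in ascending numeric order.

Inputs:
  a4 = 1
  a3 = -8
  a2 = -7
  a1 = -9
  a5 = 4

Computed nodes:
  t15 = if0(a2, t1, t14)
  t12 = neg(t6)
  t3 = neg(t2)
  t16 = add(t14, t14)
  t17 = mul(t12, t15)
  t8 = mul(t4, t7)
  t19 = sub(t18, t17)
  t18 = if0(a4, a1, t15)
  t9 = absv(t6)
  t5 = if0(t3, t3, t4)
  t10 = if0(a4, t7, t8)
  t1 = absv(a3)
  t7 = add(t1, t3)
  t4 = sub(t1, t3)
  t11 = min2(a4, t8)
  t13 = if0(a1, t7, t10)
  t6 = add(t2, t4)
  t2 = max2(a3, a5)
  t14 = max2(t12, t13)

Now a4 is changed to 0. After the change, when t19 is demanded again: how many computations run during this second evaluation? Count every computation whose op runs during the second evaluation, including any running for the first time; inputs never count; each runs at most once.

Computations that run: t10, t13, t14, t15, t17, t18, t19 — 7 in total.

First evaluation (everything demanded from the output):
  t1 = absv(-8) = 8
  t2 = max2(-8, 4) = 4
  t3 = neg(4) = -4
  t4 = sub(8, -4) = 12
  t6 = add(4, 12) = 16
  t7 = add(8, -4) = 4
  t8 = mul(12, 4) = 48
  t10 = if0(a4=1 -> else branch t8) = 48
  t12 = neg(16) = -16
  t13 = if0(a1=-9 -> else branch t10) = 48
  t14 = max2(-16, 48) = 48
  t15 = if0(a2=-7 -> else branch t14) = 48
  t17 = mul(-16, 48) = -768
  t18 = if0(a4=1 -> else branch t15) = 48
  t19 = sub(48, -768) = 816

Propagation after the edit:
  t10: runs — a4 1->0; result 4.
  t13: runs — t10 48->4; result 4.
  t14: runs — t13 48->4; result 4.
  t15: runs — t14 48->4; result 4.
  t17: runs — t15 48->4; result -64.
  t18: runs — a4 1->0; t15 48->4; result -9.
  t19: runs — t18 48->-9; t17 -768->-64; result 55.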